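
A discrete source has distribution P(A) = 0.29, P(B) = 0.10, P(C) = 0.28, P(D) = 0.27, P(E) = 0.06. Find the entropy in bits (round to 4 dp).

H = −Σ pᵢ log₂ pᵢ.
−0.29·log₂(0.29) = 0.5179
−0.10·log₂(0.10) = 0.3322
−0.28·log₂(0.28) = 0.5142
−0.27·log₂(0.27) = 0.5100
−0.06·log₂(0.06) = 0.2435
Sum ≈ 2.1179 → 2.1179 bits.

2.1179 bits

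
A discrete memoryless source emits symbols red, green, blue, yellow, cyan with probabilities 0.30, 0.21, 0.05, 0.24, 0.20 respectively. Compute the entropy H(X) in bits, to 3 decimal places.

2.169 bits

H = −Σ pᵢ log₂ pᵢ.
−0.30·log₂(0.30) = 0.5211
−0.21·log₂(0.21) = 0.4728
−0.05·log₂(0.05) = 0.2161
−0.24·log₂(0.24) = 0.4941
−0.20·log₂(0.20) = 0.4644
Sum ≈ 2.1685 → 2.169 bits.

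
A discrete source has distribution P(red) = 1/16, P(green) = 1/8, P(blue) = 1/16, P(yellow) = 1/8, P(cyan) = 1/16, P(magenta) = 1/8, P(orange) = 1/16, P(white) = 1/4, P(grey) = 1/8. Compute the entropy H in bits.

3 bits

Each probability is a power of 1/2, so log₂(1/p) is an integer.
H = Σ p·log₂(1/p) = 1/16·4 + 1/8·3 + 1/16·4 + 1/8·3 + 1/16·4 + 1/8·3 + 1/16·4 + 1/4·2 + 1/8·3 = 3 bits.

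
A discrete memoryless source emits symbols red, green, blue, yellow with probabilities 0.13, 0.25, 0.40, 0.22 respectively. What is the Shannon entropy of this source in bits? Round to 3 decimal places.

H = −Σ pᵢ log₂ pᵢ.
−0.13·log₂(0.13) = 0.3826
−0.25·log₂(0.25) = 0.5000
−0.40·log₂(0.40) = 0.5288
−0.22·log₂(0.22) = 0.4806
Sum ≈ 1.8920 → 1.892 bits.

1.892 bits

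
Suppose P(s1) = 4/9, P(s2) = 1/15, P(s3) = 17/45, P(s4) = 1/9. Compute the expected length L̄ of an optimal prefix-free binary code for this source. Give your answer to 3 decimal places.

Repeatedly combine the two least-probable nodes; the expected code length is the sum of the merged weights.
merge 1/15 + 1/9 → 8/45
merge 8/45 + 17/45 → 5/9
merge 4/9 + 5/9 → 1
L = 8/45 + 5/9 + 1 = 26/15 ≈ 1.733 bits/symbol.

1.733 bits/symbol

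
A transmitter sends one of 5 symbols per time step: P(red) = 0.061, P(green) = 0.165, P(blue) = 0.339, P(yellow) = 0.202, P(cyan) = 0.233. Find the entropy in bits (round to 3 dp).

2.160 bits

H = −Σ pᵢ log₂ pᵢ.
−0.061·log₂(0.061) = 0.2461
−0.165·log₂(0.165) = 0.4289
−0.339·log₂(0.339) = 0.5291
−0.202·log₂(0.202) = 0.4661
−0.233·log₂(0.233) = 0.4897
Sum ≈ 2.1599 → 2.160 bits.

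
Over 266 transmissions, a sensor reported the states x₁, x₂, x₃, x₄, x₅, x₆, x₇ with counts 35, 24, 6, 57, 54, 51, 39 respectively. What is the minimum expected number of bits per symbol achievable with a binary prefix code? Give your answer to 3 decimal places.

Probabilities are the counts divided by 266.
Repeatedly combine the two least-probable nodes; the expected code length is the sum of the merged weights.
merge 3/133 + 12/133 → 15/133
merge 15/133 + 5/38 → 65/266
merge 39/266 + 51/266 → 45/133
merge 27/133 + 3/14 → 111/266
merge 65/266 + 45/133 → 155/266
merge 111/266 + 155/266 → 1
L = 15/133 + 65/266 + 45/133 + 111/266 + 155/266 + 1 = 717/266 ≈ 2.695 bits/symbol.

2.695 bits/symbol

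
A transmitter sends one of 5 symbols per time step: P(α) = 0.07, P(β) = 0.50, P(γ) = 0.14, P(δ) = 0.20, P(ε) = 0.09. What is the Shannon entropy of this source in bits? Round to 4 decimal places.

H = −Σ pᵢ log₂ pᵢ.
−0.07·log₂(0.07) = 0.2686
−0.50·log₂(0.50) = 0.5000
−0.14·log₂(0.14) = 0.3971
−0.20·log₂(0.20) = 0.4644
−0.09·log₂(0.09) = 0.3127
Sum ≈ 1.9427 → 1.9427 bits.

1.9427 bits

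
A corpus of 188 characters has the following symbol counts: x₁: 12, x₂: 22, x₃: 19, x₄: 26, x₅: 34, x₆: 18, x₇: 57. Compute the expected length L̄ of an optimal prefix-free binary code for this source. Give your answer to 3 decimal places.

2.676 bits/symbol

Probabilities are the counts divided by 188.
Repeatedly combine the two least-probable nodes; the expected code length is the sum of the merged weights.
merge 3/47 + 9/94 → 15/94
merge 19/188 + 11/94 → 41/188
merge 13/94 + 15/94 → 14/47
merge 17/94 + 41/188 → 75/188
merge 14/47 + 57/188 → 113/188
merge 75/188 + 113/188 → 1
L = 15/94 + 41/188 + 14/47 + 75/188 + 113/188 + 1 = 503/188 ≈ 2.676 bits/symbol.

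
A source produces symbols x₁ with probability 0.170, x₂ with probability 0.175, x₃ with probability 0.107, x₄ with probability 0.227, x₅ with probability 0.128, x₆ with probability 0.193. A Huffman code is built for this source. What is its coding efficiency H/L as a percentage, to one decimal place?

Entropy H = −Σ p log₂ p ≈ 2.5429 bits.
Huffman merges: 107/1000+16/125→47/200; 17/100+7/40→69/200; 193/1000+227/1000→21/50; 47/200+69/200→29/50; 21/50+29/50→1. L = 129/50 ≈ 2.5800.
Efficiency = H/L = 2.5429/2.5800 = 98.6%.

98.6%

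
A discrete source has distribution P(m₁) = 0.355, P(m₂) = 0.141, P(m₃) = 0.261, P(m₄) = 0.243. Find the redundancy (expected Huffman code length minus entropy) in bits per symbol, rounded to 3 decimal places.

Entropy H = −Σ p log₂ p ≈ 1.9306 bits.
Huffman merges: 141/1000+243/1000→48/125; 261/1000+71/200→77/125; 48/125+77/125→1. L = 2 ≈ 2.0000.
L − H = 2.0000 − 1.9306 = 0.069 bits.

0.069 bits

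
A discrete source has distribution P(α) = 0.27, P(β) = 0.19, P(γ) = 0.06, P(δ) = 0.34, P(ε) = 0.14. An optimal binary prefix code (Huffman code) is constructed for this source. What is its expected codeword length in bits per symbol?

2.2 bits/symbol

Repeatedly combine the two least-probable nodes; the expected code length is the sum of the merged weights.
merge 3/50 + 7/50 → 1/5
merge 19/100 + 1/5 → 39/100
merge 27/100 + 17/50 → 61/100
merge 39/100 + 61/100 → 1
L = 1/5 + 39/100 + 61/100 + 1 = 11/5 = 2.2 bits/symbol.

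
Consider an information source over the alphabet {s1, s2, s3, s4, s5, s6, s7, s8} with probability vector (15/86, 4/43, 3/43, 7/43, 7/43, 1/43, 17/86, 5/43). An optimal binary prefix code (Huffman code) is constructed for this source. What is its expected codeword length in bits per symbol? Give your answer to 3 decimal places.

Repeatedly combine the two least-probable nodes; the expected code length is the sum of the merged weights.
merge 1/43 + 3/43 → 4/43
merge 4/43 + 4/43 → 8/43
merge 5/43 + 7/43 → 12/43
merge 7/43 + 15/86 → 29/86
merge 8/43 + 17/86 → 33/86
merge 12/43 + 29/86 → 53/86
merge 33/86 + 53/86 → 1
L = 4/43 + 8/43 + 12/43 + 29/86 + 33/86 + 53/86 + 1 = 249/86 ≈ 2.895 bits/symbol.

2.895 bits/symbol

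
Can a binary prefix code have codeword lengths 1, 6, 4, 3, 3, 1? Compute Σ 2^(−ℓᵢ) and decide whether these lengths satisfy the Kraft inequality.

1.328125; no

With common denominator 2^6 = 64: Σ 2^(−ℓᵢ) = 32/64 + 1/64 + 4/64 + 8/64 + 8/64 + 32/64 = 85/64 = 1.328125.
Kraft's inequality requires Σ ≤ 1; here Σ = 1.328125 > 1, so no such prefix code exists.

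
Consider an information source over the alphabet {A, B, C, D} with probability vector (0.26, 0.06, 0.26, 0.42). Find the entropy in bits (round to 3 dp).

1.780 bits

H = −Σ pᵢ log₂ pᵢ.
−0.26·log₂(0.26) = 0.5053
−0.06·log₂(0.06) = 0.2435
−0.26·log₂(0.26) = 0.5053
−0.42·log₂(0.42) = 0.5256
Sum ≈ 1.7798 → 1.780 bits.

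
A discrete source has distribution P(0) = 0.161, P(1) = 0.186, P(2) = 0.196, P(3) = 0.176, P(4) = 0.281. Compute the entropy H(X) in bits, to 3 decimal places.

2.292 bits

H = −Σ pᵢ log₂ pᵢ.
−0.161·log₂(0.161) = 0.4242
−0.186·log₂(0.186) = 0.4514
−0.196·log₂(0.196) = 0.4608
−0.176·log₂(0.176) = 0.4411
−0.281·log₂(0.281) = 0.5146
Sum ≈ 2.2921 → 2.292 bits.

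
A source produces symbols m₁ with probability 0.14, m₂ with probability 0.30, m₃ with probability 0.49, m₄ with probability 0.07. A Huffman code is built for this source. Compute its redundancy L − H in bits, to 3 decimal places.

0.029 bits

Entropy H = −Σ p log₂ p ≈ 1.6910 bits.
Huffman merges: 7/100+7/50→21/100; 21/100+3/10→51/100; 49/100+51/100→1. L = 43/25 ≈ 1.7200.
L − H = 1.7200 − 1.6910 = 0.029 bits.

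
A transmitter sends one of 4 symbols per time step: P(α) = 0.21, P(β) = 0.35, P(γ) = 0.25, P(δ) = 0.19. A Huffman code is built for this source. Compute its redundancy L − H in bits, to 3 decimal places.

0.042 bits

Entropy H = −Σ p log₂ p ≈ 1.9582 bits.
Huffman merges: 19/100+21/100→2/5; 1/4+7/20→3/5; 2/5+3/5→1. L = 2 ≈ 2.0000.
L − H = 2.0000 − 1.9582 = 0.042 bits.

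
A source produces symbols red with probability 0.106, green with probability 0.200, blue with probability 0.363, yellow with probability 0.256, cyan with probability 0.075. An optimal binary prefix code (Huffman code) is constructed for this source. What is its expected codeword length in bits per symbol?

Repeatedly combine the two least-probable nodes; the expected code length is the sum of the merged weights.
merge 3/40 + 53/500 → 181/1000
merge 181/1000 + 1/5 → 381/1000
merge 32/125 + 363/1000 → 619/1000
merge 381/1000 + 619/1000 → 1
L = 181/1000 + 381/1000 + 619/1000 + 1 = 2181/1000 = 2.181 bits/symbol.

2.181 bits/symbol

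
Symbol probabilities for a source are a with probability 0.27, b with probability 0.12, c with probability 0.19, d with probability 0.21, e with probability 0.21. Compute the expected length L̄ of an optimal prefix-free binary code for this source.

Repeatedly combine the two least-probable nodes; the expected code length is the sum of the merged weights.
merge 3/25 + 19/100 → 31/100
merge 21/100 + 21/100 → 21/50
merge 27/100 + 31/100 → 29/50
merge 21/50 + 29/50 → 1
L = 31/100 + 21/50 + 29/50 + 1 = 231/100 = 2.31 bits/symbol.

2.31 bits/symbol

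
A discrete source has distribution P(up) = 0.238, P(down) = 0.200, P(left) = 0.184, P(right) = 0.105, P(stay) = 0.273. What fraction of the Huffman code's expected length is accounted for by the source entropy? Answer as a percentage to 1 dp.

98.7%

Entropy H = −Σ p log₂ p ≈ 2.2594 bits.
Huffman merges: 21/200+23/125→289/1000; 1/5+119/500→219/500; 273/1000+289/1000→281/500; 219/500+281/500→1. L = 2289/1000 ≈ 2.2890.
Efficiency = H/L = 2.2594/2.2890 = 98.7%.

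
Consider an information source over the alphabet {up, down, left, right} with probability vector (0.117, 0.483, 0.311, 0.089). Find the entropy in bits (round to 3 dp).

1.704 bits

H = −Σ pᵢ log₂ pᵢ.
−0.117·log₂(0.117) = 0.3622
−0.483·log₂(0.483) = 0.5071
−0.311·log₂(0.311) = 0.5240
−0.089·log₂(0.089) = 0.3106
Sum ≈ 1.7039 → 1.704 bits.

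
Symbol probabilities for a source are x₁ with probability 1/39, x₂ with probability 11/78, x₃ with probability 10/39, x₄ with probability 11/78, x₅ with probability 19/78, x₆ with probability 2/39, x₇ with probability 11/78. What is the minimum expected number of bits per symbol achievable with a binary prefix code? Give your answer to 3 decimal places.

Repeatedly combine the two least-probable nodes; the expected code length is the sum of the merged weights.
merge 1/39 + 2/39 → 1/13
merge 1/13 + 11/78 → 17/78
merge 11/78 + 11/78 → 11/39
merge 17/78 + 19/78 → 6/13
merge 10/39 + 11/39 → 7/13
merge 6/13 + 7/13 → 1
L = 1/13 + 17/78 + 11/39 + 6/13 + 7/13 + 1 = 67/26 ≈ 2.577 bits/symbol.

2.577 bits/symbol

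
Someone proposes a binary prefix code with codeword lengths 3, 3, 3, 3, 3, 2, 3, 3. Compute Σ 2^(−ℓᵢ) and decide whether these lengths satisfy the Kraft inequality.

With common denominator 2^3 = 8: Σ 2^(−ℓᵢ) = 1/8 + 1/8 + 1/8 + 1/8 + 1/8 + 2/8 + 1/8 + 1/8 = 9/8 = 1.125.
Kraft's inequality requires Σ ≤ 1; here Σ = 1.125 > 1, so no such prefix code exists.

1.125; no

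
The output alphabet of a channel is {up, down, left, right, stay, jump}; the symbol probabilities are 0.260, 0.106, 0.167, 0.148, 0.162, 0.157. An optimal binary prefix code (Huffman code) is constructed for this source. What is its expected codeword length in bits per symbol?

Repeatedly combine the two least-probable nodes; the expected code length is the sum of the merged weights.
merge 53/500 + 37/250 → 127/500
merge 157/1000 + 81/500 → 319/1000
merge 167/1000 + 127/500 → 421/1000
merge 13/50 + 319/1000 → 579/1000
merge 421/1000 + 579/1000 → 1
L = 127/500 + 319/1000 + 421/1000 + 579/1000 + 1 = 2573/1000 = 2.573 bits/symbol.

2.573 bits/symbol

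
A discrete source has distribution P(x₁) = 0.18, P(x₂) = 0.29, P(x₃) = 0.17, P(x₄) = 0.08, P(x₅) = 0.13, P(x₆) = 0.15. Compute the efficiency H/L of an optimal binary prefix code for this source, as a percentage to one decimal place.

98.1%

Entropy H = −Σ p log₂ p ≈ 2.4825 bits.
Huffman merges: 2/25+13/100→21/100; 3/20+17/100→8/25; 9/50+21/100→39/100; 29/100+8/25→61/100; 39/100+61/100→1. L = 253/100 ≈ 2.5300.
Efficiency = H/L = 2.4825/2.5300 = 98.1%.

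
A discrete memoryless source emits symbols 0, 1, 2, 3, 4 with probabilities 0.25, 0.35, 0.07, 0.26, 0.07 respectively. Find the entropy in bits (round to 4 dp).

2.0725 bits

H = −Σ pᵢ log₂ pᵢ.
−0.25·log₂(0.25) = 0.5000
−0.35·log₂(0.35) = 0.5301
−0.07·log₂(0.07) = 0.2686
−0.26·log₂(0.26) = 0.5053
−0.07·log₂(0.07) = 0.2686
Sum ≈ 2.0725 → 2.0725 bits.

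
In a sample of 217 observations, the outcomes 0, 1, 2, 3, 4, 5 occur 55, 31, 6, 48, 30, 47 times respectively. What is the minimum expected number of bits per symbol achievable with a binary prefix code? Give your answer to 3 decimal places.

Probabilities are the counts divided by 217.
Repeatedly combine the two least-probable nodes; the expected code length is the sum of the merged weights.
merge 6/217 + 30/217 → 36/217
merge 1/7 + 36/217 → 67/217
merge 47/217 + 48/217 → 95/217
merge 55/217 + 67/217 → 122/217
merge 95/217 + 122/217 → 1
L = 36/217 + 67/217 + 95/217 + 122/217 + 1 = 537/217 ≈ 2.475 bits/symbol.

2.475 bits/symbol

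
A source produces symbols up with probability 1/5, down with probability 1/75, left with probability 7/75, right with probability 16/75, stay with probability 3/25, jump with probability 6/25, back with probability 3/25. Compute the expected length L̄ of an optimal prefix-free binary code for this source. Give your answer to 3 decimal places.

Repeatedly combine the two least-probable nodes; the expected code length is the sum of the merged weights.
merge 1/75 + 7/75 → 8/75
merge 8/75 + 3/25 → 17/75
merge 3/25 + 1/5 → 8/25
merge 16/75 + 17/75 → 11/25
merge 6/25 + 8/25 → 14/25
merge 11/25 + 14/25 → 1
L = 8/75 + 17/75 + 8/25 + 11/25 + 14/25 + 1 = 199/75 ≈ 2.653 bits/symbol.

2.653 bits/symbol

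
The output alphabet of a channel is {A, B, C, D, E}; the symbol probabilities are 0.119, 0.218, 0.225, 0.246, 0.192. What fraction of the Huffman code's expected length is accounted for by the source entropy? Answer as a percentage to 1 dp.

Entropy H = −Σ p log₂ p ≈ 2.2836 bits.
Huffman merges: 119/1000+24/125→311/1000; 109/500+9/40→443/1000; 123/500+311/1000→557/1000; 443/1000+557/1000→1. L = 2311/1000 ≈ 2.3110.
Efficiency = H/L = 2.2836/2.3110 = 98.8%.

98.8%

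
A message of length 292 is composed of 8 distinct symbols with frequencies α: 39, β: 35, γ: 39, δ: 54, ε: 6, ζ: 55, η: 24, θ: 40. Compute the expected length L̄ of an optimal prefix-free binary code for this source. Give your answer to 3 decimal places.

2.914 bits/symbol

Probabilities are the counts divided by 292.
Repeatedly combine the two least-probable nodes; the expected code length is the sum of the merged weights.
merge 3/146 + 6/73 → 15/146
merge 15/146 + 35/292 → 65/292
merge 39/292 + 39/292 → 39/146
merge 10/73 + 27/146 → 47/146
merge 55/292 + 65/292 → 30/73
merge 39/146 + 47/146 → 43/73
merge 30/73 + 43/73 → 1
L = 15/146 + 65/292 + 39/146 + 47/146 + 30/73 + 43/73 + 1 = 851/292 ≈ 2.914 bits/symbol.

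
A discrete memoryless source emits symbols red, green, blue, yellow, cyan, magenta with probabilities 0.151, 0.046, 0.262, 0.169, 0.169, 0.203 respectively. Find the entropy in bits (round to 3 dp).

H = −Σ pᵢ log₂ pᵢ.
−0.151·log₂(0.151) = 0.4118
−0.046·log₂(0.046) = 0.2043
−0.262·log₂(0.262) = 0.5063
−0.169·log₂(0.169) = 0.4335
−0.169·log₂(0.169) = 0.4335
−0.203·log₂(0.203) = 0.4670
Sum ≈ 2.4564 → 2.456 bits.

2.456 bits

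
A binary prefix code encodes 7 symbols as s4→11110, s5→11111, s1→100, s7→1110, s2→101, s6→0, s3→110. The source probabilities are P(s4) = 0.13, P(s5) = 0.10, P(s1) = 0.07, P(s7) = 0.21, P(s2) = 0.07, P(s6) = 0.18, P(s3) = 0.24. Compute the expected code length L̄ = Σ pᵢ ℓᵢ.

L̄ = Σ pᵢ·ℓᵢ = 0.13·5 + 0.10·5 + 0.07·3 + 0.21·4 + 0.07·3 + 0.18·1 + 0.24·3 = 3.31 bits/symbol.

3.31 bits/symbol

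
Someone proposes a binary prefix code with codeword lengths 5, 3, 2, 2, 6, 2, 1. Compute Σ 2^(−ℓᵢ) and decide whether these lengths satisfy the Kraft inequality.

With common denominator 2^6 = 64: Σ 2^(−ℓᵢ) = 2/64 + 8/64 + 16/64 + 16/64 + 1/64 + 16/64 + 32/64 = 91/64 = 1.421875.
Kraft's inequality requires Σ ≤ 1; here Σ = 1.421875 > 1, so no such prefix code exists.

1.421875; no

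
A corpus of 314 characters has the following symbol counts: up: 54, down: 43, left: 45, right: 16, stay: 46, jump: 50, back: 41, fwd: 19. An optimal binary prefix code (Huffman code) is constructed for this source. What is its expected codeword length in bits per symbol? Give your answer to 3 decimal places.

2.939 bits/symbol

Probabilities are the counts divided by 314.
Repeatedly combine the two least-probable nodes; the expected code length is the sum of the merged weights.
merge 8/157 + 19/314 → 35/314
merge 35/314 + 41/314 → 38/157
merge 43/314 + 45/314 → 44/157
merge 23/157 + 25/157 → 48/157
merge 27/157 + 38/157 → 65/157
merge 44/157 + 48/157 → 92/157
merge 65/157 + 92/157 → 1
L = 35/314 + 38/157 + 44/157 + 48/157 + 65/157 + 92/157 + 1 = 923/314 ≈ 2.939 bits/symbol.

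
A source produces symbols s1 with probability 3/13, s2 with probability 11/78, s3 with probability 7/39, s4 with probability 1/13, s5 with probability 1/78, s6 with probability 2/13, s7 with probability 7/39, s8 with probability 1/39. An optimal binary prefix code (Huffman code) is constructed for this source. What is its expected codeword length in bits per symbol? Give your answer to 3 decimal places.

2.744 bits/symbol

Repeatedly combine the two least-probable nodes; the expected code length is the sum of the merged weights.
merge 1/78 + 1/39 → 1/26
merge 1/26 + 1/13 → 3/26
merge 3/26 + 11/78 → 10/39
merge 2/13 + 7/39 → 1/3
merge 7/39 + 3/13 → 16/39
merge 10/39 + 1/3 → 23/39
merge 16/39 + 23/39 → 1
L = 1/26 + 3/26 + 10/39 + 1/3 + 16/39 + 23/39 + 1 = 107/39 ≈ 2.744 bits/symbol.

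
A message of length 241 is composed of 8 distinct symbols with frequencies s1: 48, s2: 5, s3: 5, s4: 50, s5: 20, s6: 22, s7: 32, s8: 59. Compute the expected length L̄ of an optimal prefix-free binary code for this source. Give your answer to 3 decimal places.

2.714 bits/symbol

Probabilities are the counts divided by 241.
Repeatedly combine the two least-probable nodes; the expected code length is the sum of the merged weights.
merge 5/241 + 5/241 → 10/241
merge 10/241 + 20/241 → 30/241
merge 22/241 + 30/241 → 52/241
merge 32/241 + 48/241 → 80/241
merge 50/241 + 52/241 → 102/241
merge 59/241 + 80/241 → 139/241
merge 102/241 + 139/241 → 1
L = 10/241 + 30/241 + 52/241 + 80/241 + 102/241 + 139/241 + 1 = 654/241 ≈ 2.714 bits/symbol.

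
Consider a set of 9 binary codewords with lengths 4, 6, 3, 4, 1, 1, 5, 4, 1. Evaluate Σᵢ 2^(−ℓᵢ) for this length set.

1.859375

With common denominator 2^6 = 64: Σ 2^(−ℓᵢ) = 4/64 + 1/64 + 8/64 + 4/64 + 32/64 + 32/64 + 2/64 + 4/64 + 32/64 = 119/64 = 1.859375.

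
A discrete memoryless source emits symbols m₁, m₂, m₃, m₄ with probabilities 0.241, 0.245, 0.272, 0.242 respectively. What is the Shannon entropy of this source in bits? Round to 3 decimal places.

1.998 bits

H = −Σ pᵢ log₂ pᵢ.
−0.241·log₂(0.241) = 0.4947
−0.245·log₂(0.245) = 0.4971
−0.272·log₂(0.272) = 0.5109
−0.242·log₂(0.242) = 0.4954
Sum ≈ 1.9981 → 1.998 bits.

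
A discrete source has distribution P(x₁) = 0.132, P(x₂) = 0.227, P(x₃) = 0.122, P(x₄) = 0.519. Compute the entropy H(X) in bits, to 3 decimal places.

H = −Σ pᵢ log₂ pᵢ.
−0.132·log₂(0.132) = 0.3856
−0.227·log₂(0.227) = 0.4856
−0.122·log₂(0.122) = 0.3703
−0.519·log₂(0.519) = 0.4911
Sum ≈ 1.7326 → 1.733 bits.

1.733 bits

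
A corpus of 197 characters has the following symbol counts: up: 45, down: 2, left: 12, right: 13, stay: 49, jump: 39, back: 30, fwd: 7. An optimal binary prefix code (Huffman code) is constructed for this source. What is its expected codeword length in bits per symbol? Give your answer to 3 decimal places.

Probabilities are the counts divided by 197.
Repeatedly combine the two least-probable nodes; the expected code length is the sum of the merged weights.
merge 2/197 + 7/197 → 9/197
merge 9/197 + 12/197 → 21/197
merge 13/197 + 21/197 → 34/197
merge 30/197 + 34/197 → 64/197
merge 39/197 + 45/197 → 84/197
merge 49/197 + 64/197 → 113/197
merge 84/197 + 113/197 → 1
L = 9/197 + 21/197 + 34/197 + 64/197 + 84/197 + 113/197 + 1 = 522/197 ≈ 2.650 bits/symbol.

2.650 bits/symbol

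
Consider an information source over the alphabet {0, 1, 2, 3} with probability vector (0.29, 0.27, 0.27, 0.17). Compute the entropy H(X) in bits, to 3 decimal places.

H = −Σ pᵢ log₂ pᵢ.
−0.29·log₂(0.29) = 0.5179
−0.27·log₂(0.27) = 0.5100
−0.27·log₂(0.27) = 0.5100
−0.17·log₂(0.17) = 0.4346
Sum ≈ 1.9725 → 1.973 bits.

1.973 bits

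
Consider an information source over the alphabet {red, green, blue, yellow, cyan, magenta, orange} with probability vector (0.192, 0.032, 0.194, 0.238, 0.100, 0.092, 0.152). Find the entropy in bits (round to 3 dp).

H = −Σ pᵢ log₂ pᵢ.
−0.192·log₂(0.192) = 0.4571
−0.032·log₂(0.032) = 0.1589
−0.194·log₂(0.194) = 0.4590
−0.238·log₂(0.238) = 0.4929
−0.100·log₂(0.100) = 0.3322
−0.092·log₂(0.092) = 0.3167
−0.152·log₂(0.152) = 0.4131
Sum ≈ 2.6299 → 2.630 bits.

2.630 bits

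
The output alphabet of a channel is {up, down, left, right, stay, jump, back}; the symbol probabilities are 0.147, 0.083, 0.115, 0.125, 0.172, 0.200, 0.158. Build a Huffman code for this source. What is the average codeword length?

Repeatedly combine the two least-probable nodes; the expected code length is the sum of the merged weights.
merge 83/1000 + 23/200 → 99/500
merge 1/8 + 147/1000 → 34/125
merge 79/500 + 43/250 → 33/100
merge 99/500 + 1/5 → 199/500
merge 34/125 + 33/100 → 301/500
merge 199/500 + 301/500 → 1
L = 99/500 + 34/125 + 33/100 + 199/500 + 301/500 + 1 = 14/5 = 2.8 bits/symbol.

2.8 bits/symbol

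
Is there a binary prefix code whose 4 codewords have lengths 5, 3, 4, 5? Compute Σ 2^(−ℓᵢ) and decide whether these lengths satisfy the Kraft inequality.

0.25; yes

With common denominator 2^5 = 32: Σ 2^(−ℓᵢ) = 1/32 + 4/32 + 2/32 + 1/32 = 8/32 = 0.25.
Kraft's inequality requires Σ ≤ 1; here Σ = 0.25 ≤ 1, so such a prefix code exists.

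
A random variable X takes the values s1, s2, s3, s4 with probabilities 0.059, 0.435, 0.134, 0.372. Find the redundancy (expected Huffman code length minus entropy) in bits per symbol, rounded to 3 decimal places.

0.075 bits

Entropy H = −Σ p log₂ p ≈ 1.6826 bits.
Huffman merges: 59/1000+67/500→193/1000; 193/1000+93/250→113/200; 87/200+113/200→1. L = 879/500 ≈ 1.7580.
L − H = 1.7580 − 1.6826 = 0.075 bits.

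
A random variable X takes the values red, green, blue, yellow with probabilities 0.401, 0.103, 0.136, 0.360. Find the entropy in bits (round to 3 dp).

H = −Σ pᵢ log₂ pᵢ.
−0.401·log₂(0.401) = 0.5286
−0.103·log₂(0.103) = 0.3378
−0.136·log₂(0.136) = 0.3915
−0.360·log₂(0.360) = 0.5306
Sum ≈ 1.7885 → 1.788 bits.

1.788 bits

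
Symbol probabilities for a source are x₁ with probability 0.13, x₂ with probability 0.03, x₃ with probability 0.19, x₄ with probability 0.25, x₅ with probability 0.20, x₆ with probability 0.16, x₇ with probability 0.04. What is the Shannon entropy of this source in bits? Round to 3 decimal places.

2.563 bits

H = −Σ pᵢ log₂ pᵢ.
−0.13·log₂(0.13) = 0.3826
−0.03·log₂(0.03) = 0.1518
−0.19·log₂(0.19) = 0.4552
−0.25·log₂(0.25) = 0.5000
−0.20·log₂(0.20) = 0.4644
−0.16·log₂(0.16) = 0.4230
−0.04·log₂(0.04) = 0.1858
Sum ≈ 2.5628 → 2.563 bits.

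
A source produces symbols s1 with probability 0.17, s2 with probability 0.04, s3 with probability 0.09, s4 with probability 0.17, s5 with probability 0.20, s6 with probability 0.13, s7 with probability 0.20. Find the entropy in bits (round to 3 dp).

2.679 bits

H = −Σ pᵢ log₂ pᵢ.
−0.17·log₂(0.17) = 0.4346
−0.04·log₂(0.04) = 0.1858
−0.09·log₂(0.09) = 0.3127
−0.17·log₂(0.17) = 0.4346
−0.20·log₂(0.20) = 0.4644
−0.13·log₂(0.13) = 0.3826
−0.20·log₂(0.20) = 0.4644
Sum ≈ 2.6790 → 2.679 bits.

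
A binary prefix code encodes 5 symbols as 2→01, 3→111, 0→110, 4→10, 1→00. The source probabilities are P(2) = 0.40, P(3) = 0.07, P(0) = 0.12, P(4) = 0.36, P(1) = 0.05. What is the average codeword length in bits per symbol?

2.19 bits/symbol

L̄ = Σ pᵢ·ℓᵢ = 0.40·2 + 0.07·3 + 0.12·3 + 0.36·2 + 0.05·2 = 2.19 bits/symbol.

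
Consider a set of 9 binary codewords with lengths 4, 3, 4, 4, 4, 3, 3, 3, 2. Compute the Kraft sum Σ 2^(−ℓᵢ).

With common denominator 2^4 = 16: Σ 2^(−ℓᵢ) = 1/16 + 2/16 + 1/16 + 1/16 + 1/16 + 2/16 + 2/16 + 2/16 + 4/16 = 16/16 = 1.

1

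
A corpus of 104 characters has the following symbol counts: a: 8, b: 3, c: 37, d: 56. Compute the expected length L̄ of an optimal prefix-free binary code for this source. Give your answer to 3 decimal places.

Probabilities are the counts divided by 104.
Repeatedly combine the two least-probable nodes; the expected code length is the sum of the merged weights.
merge 3/104 + 1/13 → 11/104
merge 11/104 + 37/104 → 6/13
merge 6/13 + 7/13 → 1
L = 11/104 + 6/13 + 1 = 163/104 ≈ 1.567 bits/symbol.

1.567 bits/symbol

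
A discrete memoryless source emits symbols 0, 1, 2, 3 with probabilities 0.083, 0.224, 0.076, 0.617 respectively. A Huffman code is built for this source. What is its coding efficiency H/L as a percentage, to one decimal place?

96.9%

Entropy H = −Σ p log₂ p ≈ 1.4939 bits.
Huffman merges: 19/250+83/1000→159/1000; 159/1000+28/125→383/1000; 383/1000+617/1000→1. L = 771/500 ≈ 1.5420.
Efficiency = H/L = 1.4939/1.5420 = 96.9%.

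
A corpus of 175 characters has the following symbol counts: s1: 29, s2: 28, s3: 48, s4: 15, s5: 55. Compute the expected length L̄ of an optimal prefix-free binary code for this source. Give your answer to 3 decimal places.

2.246 bits/symbol

Probabilities are the counts divided by 175.
Repeatedly combine the two least-probable nodes; the expected code length is the sum of the merged weights.
merge 3/35 + 4/25 → 43/175
merge 29/175 + 43/175 → 72/175
merge 48/175 + 11/35 → 103/175
merge 72/175 + 103/175 → 1
L = 43/175 + 72/175 + 103/175 + 1 = 393/175 ≈ 2.246 bits/symbol.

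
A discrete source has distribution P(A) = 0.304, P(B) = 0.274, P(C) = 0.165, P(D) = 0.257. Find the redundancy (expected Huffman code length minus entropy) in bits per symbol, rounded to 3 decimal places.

Entropy H = −Σ p log₂ p ≈ 1.9667 bits.
Huffman merges: 33/200+257/1000→211/500; 137/500+38/125→289/500; 211/500+289/500→1. L = 2 ≈ 2.0000.
L − H = 2.0000 − 1.9667 = 0.033 bits.

0.033 bits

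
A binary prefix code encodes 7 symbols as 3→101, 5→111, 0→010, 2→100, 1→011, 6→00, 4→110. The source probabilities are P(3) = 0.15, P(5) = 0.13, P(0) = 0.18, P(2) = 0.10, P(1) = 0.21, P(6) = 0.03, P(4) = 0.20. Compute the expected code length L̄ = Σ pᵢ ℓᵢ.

2.97 bits/symbol

L̄ = Σ pᵢ·ℓᵢ = 0.15·3 + 0.13·3 + 0.18·3 + 0.10·3 + 0.21·3 + 0.03·2 + 0.20·3 = 2.97 bits/symbol.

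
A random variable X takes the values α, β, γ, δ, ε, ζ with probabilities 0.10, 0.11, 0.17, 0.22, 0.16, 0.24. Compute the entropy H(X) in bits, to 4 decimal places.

H = −Σ pᵢ log₂ pᵢ.
−0.10·log₂(0.10) = 0.3322
−0.11·log₂(0.11) = 0.3503
−0.17·log₂(0.17) = 0.4346
−0.22·log₂(0.22) = 0.4806
−0.16·log₂(0.16) = 0.4230
−0.24·log₂(0.24) = 0.4941
Sum ≈ 2.5148 → 2.5148 bits.

2.5148 bits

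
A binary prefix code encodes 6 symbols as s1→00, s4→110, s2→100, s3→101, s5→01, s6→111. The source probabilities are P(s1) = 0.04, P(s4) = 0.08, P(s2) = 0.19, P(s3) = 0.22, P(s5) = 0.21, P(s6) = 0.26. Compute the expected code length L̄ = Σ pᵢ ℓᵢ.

L̄ = Σ pᵢ·ℓᵢ = 0.04·2 + 0.08·3 + 0.19·3 + 0.22·3 + 0.21·2 + 0.26·3 = 2.75 bits/symbol.

2.75 bits/symbol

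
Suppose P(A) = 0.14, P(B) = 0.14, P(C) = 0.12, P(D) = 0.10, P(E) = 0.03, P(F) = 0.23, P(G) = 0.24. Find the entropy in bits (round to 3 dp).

2.627 bits

H = −Σ pᵢ log₂ pᵢ.
−0.14·log₂(0.14) = 0.3971
−0.14·log₂(0.14) = 0.3971
−0.12·log₂(0.12) = 0.3671
−0.10·log₂(0.10) = 0.3322
−0.03·log₂(0.03) = 0.1518
−0.23·log₂(0.23) = 0.4877
−0.24·log₂(0.24) = 0.4941
Sum ≈ 2.6270 → 2.627 bits.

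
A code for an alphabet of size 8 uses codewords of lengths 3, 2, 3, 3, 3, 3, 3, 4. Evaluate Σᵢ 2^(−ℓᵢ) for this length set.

With common denominator 2^4 = 16: Σ 2^(−ℓᵢ) = 2/16 + 4/16 + 2/16 + 2/16 + 2/16 + 2/16 + 2/16 + 1/16 = 17/16 = 1.0625.

1.0625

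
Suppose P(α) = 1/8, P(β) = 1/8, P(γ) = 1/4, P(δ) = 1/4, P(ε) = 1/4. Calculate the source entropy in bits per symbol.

2.25 bits

Each probability is a power of 1/2, so log₂(1/p) is an integer.
H = Σ p·log₂(1/p) = 1/8·3 + 1/8·3 + 1/4·2 + 1/4·2 + 1/4·2 = 2.25 bits.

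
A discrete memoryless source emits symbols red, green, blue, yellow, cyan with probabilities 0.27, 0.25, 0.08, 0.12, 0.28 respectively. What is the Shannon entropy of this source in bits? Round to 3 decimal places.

2.183 bits

H = −Σ pᵢ log₂ pᵢ.
−0.27·log₂(0.27) = 0.5100
−0.25·log₂(0.25) = 0.5000
−0.08·log₂(0.08) = 0.2915
−0.12·log₂(0.12) = 0.3671
−0.28·log₂(0.28) = 0.5142
Sum ≈ 2.1828 → 2.183 bits.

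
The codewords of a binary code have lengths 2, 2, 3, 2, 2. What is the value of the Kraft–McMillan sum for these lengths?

With common denominator 2^3 = 8: Σ 2^(−ℓᵢ) = 2/8 + 2/8 + 1/8 + 2/8 + 2/8 = 9/8 = 1.125.

1.125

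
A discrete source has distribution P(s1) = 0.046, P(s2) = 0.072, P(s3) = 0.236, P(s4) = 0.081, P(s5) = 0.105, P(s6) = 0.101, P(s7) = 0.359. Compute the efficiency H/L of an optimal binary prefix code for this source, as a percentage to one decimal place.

97.9%

Entropy H = −Σ p log₂ p ≈ 2.4690 bits.
Huffman merges: 23/500+9/125→59/500; 81/1000+101/1000→91/500; 21/200+59/500→223/1000; 91/500+223/1000→81/200; 59/250+359/1000→119/200; 81/200+119/200→1. L = 2523/1000 ≈ 2.5230.
Efficiency = H/L = 2.4690/2.5230 = 97.9%.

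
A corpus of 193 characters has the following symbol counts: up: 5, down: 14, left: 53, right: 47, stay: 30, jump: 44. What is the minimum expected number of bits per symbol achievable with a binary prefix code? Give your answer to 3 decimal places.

2.352 bits/symbol

Probabilities are the counts divided by 193.
Repeatedly combine the two least-probable nodes; the expected code length is the sum of the merged weights.
merge 5/193 + 14/193 → 19/193
merge 19/193 + 30/193 → 49/193
merge 44/193 + 47/193 → 91/193
merge 49/193 + 53/193 → 102/193
merge 91/193 + 102/193 → 1
L = 19/193 + 49/193 + 91/193 + 102/193 + 1 = 454/193 ≈ 2.352 bits/symbol.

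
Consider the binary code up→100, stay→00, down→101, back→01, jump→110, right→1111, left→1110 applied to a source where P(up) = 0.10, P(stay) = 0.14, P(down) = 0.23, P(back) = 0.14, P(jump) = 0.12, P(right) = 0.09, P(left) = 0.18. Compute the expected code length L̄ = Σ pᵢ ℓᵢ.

L̄ = Σ pᵢ·ℓᵢ = 0.10·3 + 0.14·2 + 0.23·3 + 0.14·2 + 0.12·3 + 0.09·4 + 0.18·4 = 2.99 bits/symbol.

2.99 bits/symbol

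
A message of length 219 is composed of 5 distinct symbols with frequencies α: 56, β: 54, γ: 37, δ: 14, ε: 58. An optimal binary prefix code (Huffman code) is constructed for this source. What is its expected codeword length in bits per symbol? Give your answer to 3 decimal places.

Probabilities are the counts divided by 219.
Repeatedly combine the two least-probable nodes; the expected code length is the sum of the merged weights.
merge 14/219 + 37/219 → 17/73
merge 17/73 + 18/73 → 35/73
merge 56/219 + 58/219 → 38/73
merge 35/73 + 38/73 → 1
L = 17/73 + 35/73 + 38/73 + 1 = 163/73 ≈ 2.233 bits/symbol.

2.233 bits/symbol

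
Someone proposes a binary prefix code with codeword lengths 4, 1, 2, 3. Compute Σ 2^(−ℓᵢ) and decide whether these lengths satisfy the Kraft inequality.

With common denominator 2^4 = 16: Σ 2^(−ℓᵢ) = 1/16 + 8/16 + 4/16 + 2/16 = 15/16 = 0.9375.
Kraft's inequality requires Σ ≤ 1; here Σ = 0.9375 ≤ 1, so such a prefix code exists.

0.9375; yes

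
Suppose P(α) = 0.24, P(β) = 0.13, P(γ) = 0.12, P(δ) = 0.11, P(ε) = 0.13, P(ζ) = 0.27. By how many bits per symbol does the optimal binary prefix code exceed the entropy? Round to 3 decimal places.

0.003 bits

Entropy H = −Σ p log₂ p ≈ 2.4868 bits.
Huffman merges: 11/100+3/25→23/100; 13/100+13/100→13/50; 23/100+6/25→47/100; 13/50+27/100→53/100; 47/100+53/100→1. L = 249/100 ≈ 2.4900.
L − H = 2.4900 − 2.4868 = 0.003 bits.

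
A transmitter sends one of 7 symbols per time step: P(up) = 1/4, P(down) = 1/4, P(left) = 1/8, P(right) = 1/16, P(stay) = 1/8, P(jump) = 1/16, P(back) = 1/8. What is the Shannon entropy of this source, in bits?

Each probability is a power of 1/2, so log₂(1/p) is an integer.
H = Σ p·log₂(1/p) = 1/4·2 + 1/4·2 + 1/8·3 + 1/16·4 + 1/8·3 + 1/16·4 + 1/8·3 = 2.625 bits.

2.625 bits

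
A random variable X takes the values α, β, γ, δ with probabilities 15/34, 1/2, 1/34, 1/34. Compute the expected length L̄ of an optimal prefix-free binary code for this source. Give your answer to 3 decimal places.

Repeatedly combine the two least-probable nodes; the expected code length is the sum of the merged weights.
merge 1/34 + 1/34 → 1/17
merge 1/17 + 15/34 → 1/2
merge 1/2 + 1/2 → 1
L = 1/17 + 1/2 + 1 = 53/34 ≈ 1.559 bits/symbol.

1.559 bits/symbol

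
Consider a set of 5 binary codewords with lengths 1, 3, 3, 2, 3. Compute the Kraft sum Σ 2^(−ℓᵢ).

1.125

With common denominator 2^3 = 8: Σ 2^(−ℓᵢ) = 4/8 + 1/8 + 1/8 + 2/8 + 1/8 = 9/8 = 1.125.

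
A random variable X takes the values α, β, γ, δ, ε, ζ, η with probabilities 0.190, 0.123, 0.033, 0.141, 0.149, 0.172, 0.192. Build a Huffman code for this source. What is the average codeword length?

2.774 bits/symbol

Repeatedly combine the two least-probable nodes; the expected code length is the sum of the merged weights.
merge 33/1000 + 123/1000 → 39/250
merge 141/1000 + 149/1000 → 29/100
merge 39/250 + 43/250 → 41/125
merge 19/100 + 24/125 → 191/500
merge 29/100 + 41/125 → 309/500
merge 191/500 + 309/500 → 1
L = 39/250 + 29/100 + 41/125 + 191/500 + 309/500 + 1 = 1387/500 = 2.774 bits/symbol.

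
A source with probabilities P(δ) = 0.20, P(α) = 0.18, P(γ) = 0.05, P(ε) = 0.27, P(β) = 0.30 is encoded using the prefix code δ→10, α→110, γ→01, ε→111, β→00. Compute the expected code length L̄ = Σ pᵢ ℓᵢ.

2.45 bits/symbol

L̄ = Σ pᵢ·ℓᵢ = 0.20·2 + 0.18·3 + 0.05·2 + 0.27·3 + 0.30·2 = 2.45 bits/symbol.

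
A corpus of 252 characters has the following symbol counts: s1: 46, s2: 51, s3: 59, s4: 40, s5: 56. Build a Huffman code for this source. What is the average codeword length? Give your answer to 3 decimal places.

2.341 bits/symbol

Probabilities are the counts divided by 252.
Repeatedly combine the two least-probable nodes; the expected code length is the sum of the merged weights.
merge 10/63 + 23/126 → 43/126
merge 17/84 + 2/9 → 107/252
merge 59/252 + 43/126 → 145/252
merge 107/252 + 145/252 → 1
L = 43/126 + 107/252 + 145/252 + 1 = 295/126 ≈ 2.341 bits/symbol.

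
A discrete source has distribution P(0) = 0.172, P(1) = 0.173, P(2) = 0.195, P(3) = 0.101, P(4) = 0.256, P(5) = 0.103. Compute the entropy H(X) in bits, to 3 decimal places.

2.510 bits

H = −Σ pᵢ log₂ pᵢ.
−0.172·log₂(0.172) = 0.4368
−0.173·log₂(0.173) = 0.4379
−0.195·log₂(0.195) = 0.4599
−0.101·log₂(0.101) = 0.3341
−0.256·log₂(0.256) = 0.5032
−0.103·log₂(0.103) = 0.3378
Sum ≈ 2.5097 → 2.510 bits.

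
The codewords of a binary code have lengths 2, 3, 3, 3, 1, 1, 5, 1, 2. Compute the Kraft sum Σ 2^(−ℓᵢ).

With common denominator 2^5 = 32: Σ 2^(−ℓᵢ) = 8/32 + 4/32 + 4/32 + 4/32 + 16/32 + 16/32 + 1/32 + 16/32 + 8/32 = 77/32 = 2.40625.

2.40625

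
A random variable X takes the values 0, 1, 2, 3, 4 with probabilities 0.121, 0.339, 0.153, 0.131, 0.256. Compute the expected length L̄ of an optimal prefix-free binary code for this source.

Repeatedly combine the two least-probable nodes; the expected code length is the sum of the merged weights.
merge 121/1000 + 131/1000 → 63/250
merge 153/1000 + 63/250 → 81/200
merge 32/125 + 339/1000 → 119/200
merge 81/200 + 119/200 → 1
L = 63/250 + 81/200 + 119/200 + 1 = 563/250 = 2.252 bits/symbol.

2.252 bits/symbol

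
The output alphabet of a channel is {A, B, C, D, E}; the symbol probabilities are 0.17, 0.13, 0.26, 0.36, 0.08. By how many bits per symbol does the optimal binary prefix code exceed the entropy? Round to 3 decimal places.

Entropy H = −Σ p log₂ p ≈ 2.1446 bits.
Huffman merges: 2/25+13/100→21/100; 17/100+21/100→19/50; 13/50+9/25→31/50; 19/50+31/50→1. L = 221/100 ≈ 2.2100.
L − H = 2.2100 − 2.1446 = 0.065 bits.

0.065 bits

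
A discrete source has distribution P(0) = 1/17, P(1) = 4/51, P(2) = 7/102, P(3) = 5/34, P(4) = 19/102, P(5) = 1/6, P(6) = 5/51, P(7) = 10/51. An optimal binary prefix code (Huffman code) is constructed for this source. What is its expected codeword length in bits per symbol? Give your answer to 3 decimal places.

Repeatedly combine the two least-probable nodes; the expected code length is the sum of the merged weights.
merge 1/17 + 7/102 → 13/102
merge 4/51 + 5/51 → 3/17
merge 13/102 + 5/34 → 14/51
merge 1/6 + 3/17 → 35/102
merge 19/102 + 10/51 → 13/34
merge 14/51 + 35/102 → 21/34
merge 13/34 + 21/34 → 1
L = 13/102 + 3/17 + 14/51 + 35/102 + 13/34 + 21/34 + 1 = 149/51 ≈ 2.922 bits/symbol.

2.922 bits/symbol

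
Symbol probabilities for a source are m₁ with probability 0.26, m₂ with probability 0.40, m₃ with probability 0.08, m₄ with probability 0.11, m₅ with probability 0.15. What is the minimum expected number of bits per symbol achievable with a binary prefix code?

Repeatedly combine the two least-probable nodes; the expected code length is the sum of the merged weights.
merge 2/25 + 11/100 → 19/100
merge 3/20 + 19/100 → 17/50
merge 13/50 + 17/50 → 3/5
merge 2/5 + 3/5 → 1
L = 19/100 + 17/50 + 3/5 + 1 = 213/100 = 2.13 bits/symbol.

2.13 bits/symbol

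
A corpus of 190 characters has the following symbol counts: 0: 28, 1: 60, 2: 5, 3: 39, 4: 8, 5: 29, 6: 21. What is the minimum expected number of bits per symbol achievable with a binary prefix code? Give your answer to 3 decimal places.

Probabilities are the counts divided by 190.
Repeatedly combine the two least-probable nodes; the expected code length is the sum of the merged weights.
merge 1/38 + 4/95 → 13/190
merge 13/190 + 21/190 → 17/95
merge 14/95 + 29/190 → 3/10
merge 17/95 + 39/190 → 73/190
merge 3/10 + 6/19 → 117/190
merge 73/190 + 117/190 → 1
L = 13/190 + 17/95 + 3/10 + 73/190 + 117/190 + 1 = 242/95 ≈ 2.547 bits/symbol.

2.547 bits/symbol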